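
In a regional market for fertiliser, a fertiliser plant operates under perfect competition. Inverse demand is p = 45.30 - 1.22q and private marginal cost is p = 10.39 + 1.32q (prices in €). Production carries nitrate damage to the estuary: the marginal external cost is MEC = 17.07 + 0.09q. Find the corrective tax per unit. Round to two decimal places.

Social marginal cost = private MC + MEC = 27.46 + 1.41q.
Set SMC = demand: 27.46 + 1.41q = 45.30 - 1.22q → q* = 6.7833.
The Pigouvian tax equals MEC at q*: 17.07 + 0.09×6.7833 = 17.6805.

tax = €17.68 per unit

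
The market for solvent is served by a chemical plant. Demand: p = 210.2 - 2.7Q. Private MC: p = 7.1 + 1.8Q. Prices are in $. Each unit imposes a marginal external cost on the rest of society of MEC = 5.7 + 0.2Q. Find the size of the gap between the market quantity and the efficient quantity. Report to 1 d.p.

3.1 units

Market equilibrium (private): 7.1 + 1.8Q = 210.2 - 2.7Q → Q_m = 45.1333.
Social marginal cost = private MC + MEC = 12.8 + 2.0Q.
Set SMC = demand: 12.8 + 2.0Q = 210.2 - 2.7Q → Q* = 42.0000.
Gap = |45.1333 − 42.0000| = 3.1333.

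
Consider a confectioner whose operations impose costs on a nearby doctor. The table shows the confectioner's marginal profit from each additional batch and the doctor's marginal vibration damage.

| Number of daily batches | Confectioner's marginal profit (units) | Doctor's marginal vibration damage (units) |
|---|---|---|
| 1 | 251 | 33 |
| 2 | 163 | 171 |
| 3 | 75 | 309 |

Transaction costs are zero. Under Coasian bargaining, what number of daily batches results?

Bargaining reaches the level where marginal profit last exceeds marginal vibration damage.
That holds through level 1 (251 ≥ 33) but not at 2 (163 < 171).

1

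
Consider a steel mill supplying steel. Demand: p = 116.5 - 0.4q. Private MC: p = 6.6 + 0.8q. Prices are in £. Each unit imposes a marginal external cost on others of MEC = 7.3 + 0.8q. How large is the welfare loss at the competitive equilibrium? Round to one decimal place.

DWL = £1622.7

Market equilibrium (private): 6.6 + 0.8q = 116.5 - 0.4q → q_m = 91.5833.
Social marginal cost = private MC + MEC = 13.9 + 1.6q.
Set SMC = demand: 13.9 + 1.6q = 116.5 - 0.4q → q* = 51.3000.
Height of the DWL triangle at q_m is SMC(q_m) − demand(q_m) = MEC(q_m) = 80.5667.
DWL = ½ × 40.2833 × 80.5667 = 1622.7463.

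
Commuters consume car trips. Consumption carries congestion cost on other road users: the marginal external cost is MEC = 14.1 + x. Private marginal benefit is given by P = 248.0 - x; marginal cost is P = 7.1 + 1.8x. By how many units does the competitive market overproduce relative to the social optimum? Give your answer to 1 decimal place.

26.4 units

Market equilibrium (private): 7.1 + 1.8x = 248.0 - x → x_m = 86.0357.
Social marginal benefit = demand − MEC = 233.9 - 2.0x.
Set SMB = MC: 233.9 - 2.0x = 7.1 + 1.8x → x* = 59.6842.
Gap = |86.0357 − 59.6842| = 26.3515.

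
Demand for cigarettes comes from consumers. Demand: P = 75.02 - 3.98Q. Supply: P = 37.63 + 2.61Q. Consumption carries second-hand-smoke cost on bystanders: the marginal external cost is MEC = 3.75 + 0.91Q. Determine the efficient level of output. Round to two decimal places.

Social marginal benefit = demand − MEC = 71.27 - 4.89Q.
Set SMB = MC: 71.27 - 4.89Q = 37.63 + 2.61Q → Q* = 4.4853.

Q* = 4.49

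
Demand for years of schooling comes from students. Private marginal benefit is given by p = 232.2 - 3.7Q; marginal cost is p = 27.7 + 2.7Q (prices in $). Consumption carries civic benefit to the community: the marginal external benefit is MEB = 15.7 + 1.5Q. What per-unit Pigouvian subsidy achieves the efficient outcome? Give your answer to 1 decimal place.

subsidy = $83.1 per unit

Social marginal benefit = demand + MEB = 247.9 - 2.2Q.
Set SMB = MC: 247.9 - 2.2Q = 27.7 + 2.7Q → Q* = 44.9388.
The Pigouvian subsidy equals MEB at Q*: 15.7 + 1.5×44.9388 = 83.1082.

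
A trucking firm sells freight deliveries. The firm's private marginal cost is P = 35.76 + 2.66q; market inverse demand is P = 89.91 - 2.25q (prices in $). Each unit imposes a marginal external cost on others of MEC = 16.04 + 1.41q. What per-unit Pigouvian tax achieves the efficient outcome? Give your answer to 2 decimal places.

tax = $24.54 per unit

Social marginal cost = private MC + MEC = 51.80 + 4.07q.
Set SMC = demand: 51.80 + 4.07q = 89.91 - 2.25q → q* = 6.0301.
The Pigouvian tax equals MEC at q*: 16.04 + 1.41×6.0301 = 24.5424.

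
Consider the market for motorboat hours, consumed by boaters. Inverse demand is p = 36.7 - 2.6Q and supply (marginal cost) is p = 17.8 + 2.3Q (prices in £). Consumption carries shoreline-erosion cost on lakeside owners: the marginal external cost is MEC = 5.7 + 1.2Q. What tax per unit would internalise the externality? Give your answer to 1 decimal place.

Social marginal benefit = demand − MEC = 31.0 - 3.8Q.
Set SMB = MC: 31.0 - 3.8Q = 17.8 + 2.3Q → Q* = 2.1639.
The Pigouvian tax equals MEC at Q*: 5.7 + 1.2×2.1639 = 8.2967.

tax = £8.3 per unit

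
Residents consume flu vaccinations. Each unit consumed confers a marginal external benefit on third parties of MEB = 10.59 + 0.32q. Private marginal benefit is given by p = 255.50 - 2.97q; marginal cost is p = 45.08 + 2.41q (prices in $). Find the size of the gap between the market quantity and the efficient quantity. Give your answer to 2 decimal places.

Market equilibrium (private): 45.08 + 2.41q = 255.50 - 2.97q → q_m = 39.1115.
Social marginal benefit = demand + MEB = 266.09 - 2.65q.
Set SMB = MC: 266.09 - 2.65q = 45.08 + 2.41q → q* = 43.6779.
Gap = |39.1115 − 43.6779| = 4.5664.

4.57 units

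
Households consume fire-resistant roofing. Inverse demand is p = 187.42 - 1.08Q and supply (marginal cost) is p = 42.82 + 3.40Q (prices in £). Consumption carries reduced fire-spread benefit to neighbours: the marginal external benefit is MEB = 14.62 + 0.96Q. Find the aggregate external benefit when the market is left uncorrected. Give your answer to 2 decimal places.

Market equilibrium (private): 42.82 + 3.40Q = 187.42 - 1.08Q → Q_m = 32.2768.
Total external benefit = ∫₀^{Q_m} (14.62 + 0.96Q) dQ = 14.62×32.2768 + ½×0.96×32.2768² = 971.9469.

£971.95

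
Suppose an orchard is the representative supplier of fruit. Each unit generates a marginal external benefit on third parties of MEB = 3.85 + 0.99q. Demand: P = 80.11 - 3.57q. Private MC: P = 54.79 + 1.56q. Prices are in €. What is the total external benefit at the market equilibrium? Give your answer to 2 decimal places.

Market equilibrium (private): 54.79 + 1.56q = 80.11 - 3.57q → q_m = 4.9357.
Total external benefit = ∫₀^{q_m} (3.85 + 0.99q) dq = 3.85×4.9357 + ½×0.99×4.9357² = 31.0612.

€31.06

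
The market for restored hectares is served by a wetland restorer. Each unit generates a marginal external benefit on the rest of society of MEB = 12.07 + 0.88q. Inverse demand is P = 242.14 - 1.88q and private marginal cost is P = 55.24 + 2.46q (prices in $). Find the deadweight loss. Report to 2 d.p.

DWL = $360.79

Market equilibrium (private): 55.24 + 2.46q = 242.14 - 1.88q → q_m = 43.0645.
Social marginal cost = private MC − MEB = 43.17 + 1.58q.
Set SMC = demand: 43.17 + 1.58q = 242.14 - 1.88q → q* = 57.5058.
The loss is the area between SMC and demand from q* to q_m; with linear curves that's a triangle of height MEB(q_m).
DWL = ½ × 14.4413 × 49.9668 = 360.7928.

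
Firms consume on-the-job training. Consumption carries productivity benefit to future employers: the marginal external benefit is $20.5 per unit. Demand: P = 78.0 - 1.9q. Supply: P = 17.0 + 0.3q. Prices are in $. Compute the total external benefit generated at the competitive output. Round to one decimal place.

Market equilibrium (private): 17.0 + 0.3q = 78.0 - 1.9q → q_m = 27.7273.
Total external benefit = MEB × q_m = 20.5 × 27.7273 = 568.4097.

$568.4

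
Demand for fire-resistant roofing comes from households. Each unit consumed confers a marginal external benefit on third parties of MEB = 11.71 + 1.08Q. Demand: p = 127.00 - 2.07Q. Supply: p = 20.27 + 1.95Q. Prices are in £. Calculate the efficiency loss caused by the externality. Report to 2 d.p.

Market equilibrium (private): 20.27 + 1.95Q = 127.00 - 2.07Q → Q_m = 26.5498.
Social marginal benefit = demand + MEB = 138.71 - 0.99Q.
Set SMB = MC: 138.71 - 0.99Q = 20.27 + 1.95Q → Q* = 40.2857.
The loss is the area between SMB and MC from Q* to Q_m; with linear curves that's a triangle of height MEB(Q_m).
DWL = ½ × 13.7359 × 40.3837 = 277.3532.

DWL = £277.35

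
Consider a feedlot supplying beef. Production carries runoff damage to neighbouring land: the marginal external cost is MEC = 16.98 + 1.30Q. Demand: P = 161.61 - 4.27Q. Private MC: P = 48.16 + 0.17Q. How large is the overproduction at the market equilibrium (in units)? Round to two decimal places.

8.75 units

Market equilibrium (private): 48.16 + 0.17Q = 161.61 - 4.27Q → Q_m = 25.5518.
Social marginal cost = private MC + MEC = 65.14 + 1.47Q.
Set SMC = demand: 65.14 + 1.47Q = 161.61 - 4.27Q → Q* = 16.8066.
Gap = |25.5518 − 16.8066| = 8.7452.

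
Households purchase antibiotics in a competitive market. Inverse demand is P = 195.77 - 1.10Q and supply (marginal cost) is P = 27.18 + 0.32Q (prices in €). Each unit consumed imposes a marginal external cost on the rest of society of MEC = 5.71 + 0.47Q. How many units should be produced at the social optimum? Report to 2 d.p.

Social marginal benefit = demand − MEC = 190.06 - 1.57Q.
Set SMB = MC: 190.06 - 1.57Q = 27.18 + 0.32Q → Q* = 86.1799.

Q* = 86.18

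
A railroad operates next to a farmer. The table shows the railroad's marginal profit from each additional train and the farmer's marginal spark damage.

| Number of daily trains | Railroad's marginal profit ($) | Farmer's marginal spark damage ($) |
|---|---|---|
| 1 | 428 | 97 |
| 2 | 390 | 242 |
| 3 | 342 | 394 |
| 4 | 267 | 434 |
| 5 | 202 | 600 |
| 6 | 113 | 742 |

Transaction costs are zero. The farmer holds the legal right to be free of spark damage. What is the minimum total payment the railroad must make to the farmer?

Efficient level: marginal profit ≥ marginal spark damage through level 2, so k* = 2.
With the farmer holding the right, the railroad must at least compensate total damage at k*: 97 + 242 = 339.

$339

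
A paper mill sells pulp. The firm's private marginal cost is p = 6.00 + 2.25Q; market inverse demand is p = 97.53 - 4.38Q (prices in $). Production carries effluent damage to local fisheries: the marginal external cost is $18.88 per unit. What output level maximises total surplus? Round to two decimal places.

Social marginal cost = private MC + MEC = 24.88 + 2.25Q.
Set SMC = demand: 24.88 + 2.25Q = 97.53 - 4.38Q → Q* = 10.9578.

Q* = 10.96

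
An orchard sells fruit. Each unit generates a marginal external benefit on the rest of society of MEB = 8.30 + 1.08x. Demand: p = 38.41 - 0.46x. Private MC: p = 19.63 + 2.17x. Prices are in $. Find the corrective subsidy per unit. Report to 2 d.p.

subsidy = $27.17 per unit

Social marginal cost = private MC − MEB = 11.33 + 1.09x.
Set SMC = demand: 11.33 + 1.09x = 38.41 - 0.46x → x* = 17.4710.
The Pigouvian subsidy equals MEB at x*: 8.30 + 1.08×17.4710 = 27.1687.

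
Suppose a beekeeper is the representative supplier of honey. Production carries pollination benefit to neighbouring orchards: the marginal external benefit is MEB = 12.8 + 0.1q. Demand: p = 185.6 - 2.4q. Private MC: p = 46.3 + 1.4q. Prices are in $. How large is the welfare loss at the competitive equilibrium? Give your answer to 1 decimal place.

Market equilibrium (private): 46.3 + 1.4q = 185.6 - 2.4q → q_m = 36.6579.
Social marginal cost = private MC − MEB = 33.5 + 1.3q.
Set SMC = demand: 33.5 + 1.3q = 185.6 - 2.4q → q* = 41.1081.
Height of the DWL triangle at q_m is demand(q_m) − SMC(q_m) = MEB(q_m) = 16.4658.
DWL = ½ × 4.4502 × 16.4658 = 36.6381.

DWL = $36.6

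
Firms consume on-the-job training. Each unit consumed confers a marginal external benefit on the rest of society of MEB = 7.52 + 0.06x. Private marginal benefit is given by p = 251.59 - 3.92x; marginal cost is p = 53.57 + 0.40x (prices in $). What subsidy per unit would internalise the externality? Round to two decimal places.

Social marginal benefit = demand + MEB = 259.11 - 3.86x.
Set SMB = MC: 259.11 - 3.86x = 53.57 + 0.40x → x* = 48.2488.
The Pigouvian subsidy equals MEB at x*: 7.52 + 0.06×48.2488 = 10.4149.

subsidy = $10.41 per unit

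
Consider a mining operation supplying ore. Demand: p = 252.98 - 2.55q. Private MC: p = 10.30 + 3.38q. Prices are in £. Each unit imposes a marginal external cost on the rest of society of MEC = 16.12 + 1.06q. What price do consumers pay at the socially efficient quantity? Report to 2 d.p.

Social marginal cost = private MC + MEC = 26.42 + 4.44q.
Set SMC = demand: 26.42 + 4.44q = 252.98 - 2.55q → q* = 32.4120.
Consumer price on the demand curve at q*: 252.98 − 2.55×32.4120 = 170.3294.

P = £170.33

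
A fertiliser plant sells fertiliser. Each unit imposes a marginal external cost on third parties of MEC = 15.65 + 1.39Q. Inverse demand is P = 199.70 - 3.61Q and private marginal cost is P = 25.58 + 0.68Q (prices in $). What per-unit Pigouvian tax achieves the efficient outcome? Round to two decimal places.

tax = $54.43 per unit

Social marginal cost = private MC + MEC = 41.23 + 2.07Q.
Set SMC = demand: 41.23 + 2.07Q = 199.70 - 3.61Q → Q* = 27.8996.
The Pigouvian tax equals MEC at Q*: 15.65 + 1.39×27.8996 = 54.4304.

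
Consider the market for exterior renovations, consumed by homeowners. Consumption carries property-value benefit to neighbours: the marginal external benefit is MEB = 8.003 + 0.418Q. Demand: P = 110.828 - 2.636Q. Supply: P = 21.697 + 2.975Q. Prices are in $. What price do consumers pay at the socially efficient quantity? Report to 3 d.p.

P = $61.522

Social marginal benefit = demand + MEB = 118.831 - 2.218Q.
Set SMB = MC: 118.831 - 2.218Q = 21.697 + 2.975Q → Q* = 18.7048.
Consumer price on the demand curve at Q*: 110.828 − 2.636×18.7048 = 61.5221.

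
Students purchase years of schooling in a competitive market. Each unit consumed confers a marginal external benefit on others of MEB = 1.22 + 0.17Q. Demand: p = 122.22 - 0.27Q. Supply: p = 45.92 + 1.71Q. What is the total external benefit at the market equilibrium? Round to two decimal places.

Market equilibrium (private): 45.92 + 1.71Q = 122.22 - 0.27Q → Q_m = 38.5354.
Total external benefit = ∫₀^{Q_m} (1.22 + 0.17Q) dQ = 1.22×38.5354 + ½×0.17×38.5354² = 173.2362.

173.24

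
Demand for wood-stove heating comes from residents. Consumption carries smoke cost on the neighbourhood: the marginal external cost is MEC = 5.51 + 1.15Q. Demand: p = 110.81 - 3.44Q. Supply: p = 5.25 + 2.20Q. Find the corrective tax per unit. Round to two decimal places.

Social marginal benefit = demand − MEC = 105.30 - 4.59Q.
Set SMB = MC: 105.30 - 4.59Q = 5.25 + 2.20Q → Q* = 14.7349.
The Pigouvian tax equals MEC at Q*: 5.51 + 1.15×14.7349 = 22.4551.

tax = 22.46 per unit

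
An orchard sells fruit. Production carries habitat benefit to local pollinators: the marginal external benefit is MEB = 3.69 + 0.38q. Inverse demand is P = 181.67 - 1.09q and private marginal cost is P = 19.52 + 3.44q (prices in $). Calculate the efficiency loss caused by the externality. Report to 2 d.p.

DWL = $36.03

Market equilibrium (private): 19.52 + 3.44q = 181.67 - 1.09q → q_m = 35.7947.
Social marginal cost = private MC − MEB = 15.83 + 3.06q.
Set SMC = demand: 15.83 + 3.06q = 181.67 - 1.09q → q* = 39.9614.
The welfare-loss triangle has base |q_m − q*| and height MEB(q_m) (the vertical gap between SMC and demand is zero at q* and MEB at q_m).
DWL = ½ × 4.1667 × 17.2920 = 36.0253.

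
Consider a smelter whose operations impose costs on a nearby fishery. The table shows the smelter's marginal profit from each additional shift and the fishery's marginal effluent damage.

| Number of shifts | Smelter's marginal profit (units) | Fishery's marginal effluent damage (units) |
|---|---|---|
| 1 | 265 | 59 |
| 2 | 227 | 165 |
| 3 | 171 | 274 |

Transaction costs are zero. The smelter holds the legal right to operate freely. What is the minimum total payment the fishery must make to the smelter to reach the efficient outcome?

171

Left alone the smelter would choose level 3 (marginal profit stays positive).
Efficient level: k* = 2 (marginal profit ≥ marginal effluent damage through 2).
The fishery must at least cover the smelter's forgone profit from cutting 3→2: 171 = 171.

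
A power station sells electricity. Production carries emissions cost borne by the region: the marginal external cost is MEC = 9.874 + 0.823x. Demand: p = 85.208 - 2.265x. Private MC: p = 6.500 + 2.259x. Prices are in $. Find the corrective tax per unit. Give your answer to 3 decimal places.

tax = $20.469 per unit

Social marginal cost = private MC + MEC = 16.374 + 3.082x.
Set SMC = demand: 16.374 + 3.082x = 85.208 - 2.265x → x* = 12.8734.
The Pigouvian tax equals MEC at x*: 9.874 + 0.823×12.8734 = 20.4688.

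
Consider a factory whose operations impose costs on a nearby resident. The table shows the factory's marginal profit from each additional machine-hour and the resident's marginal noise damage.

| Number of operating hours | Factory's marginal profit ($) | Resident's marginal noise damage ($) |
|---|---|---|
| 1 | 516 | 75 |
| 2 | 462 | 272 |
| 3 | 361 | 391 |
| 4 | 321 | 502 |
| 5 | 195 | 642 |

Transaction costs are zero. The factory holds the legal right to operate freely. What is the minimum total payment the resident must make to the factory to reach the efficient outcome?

$877

Left alone the factory would choose level 5 (marginal profit stays positive).
Efficient level: k* = 2 (marginal profit ≥ marginal noise damage through 2).
The resident must at least cover the factory's forgone profit from cutting 5→2: 361 + 321 + 195 = 877.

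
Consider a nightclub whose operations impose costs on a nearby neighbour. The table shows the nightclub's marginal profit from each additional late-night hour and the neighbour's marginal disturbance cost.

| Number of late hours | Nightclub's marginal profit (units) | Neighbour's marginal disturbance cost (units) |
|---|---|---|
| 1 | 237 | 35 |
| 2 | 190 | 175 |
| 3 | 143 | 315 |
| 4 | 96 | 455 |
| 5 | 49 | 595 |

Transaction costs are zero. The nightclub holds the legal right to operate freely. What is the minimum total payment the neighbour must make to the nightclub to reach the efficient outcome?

288

Left alone the nightclub would choose level 5 (marginal profit stays positive).
Efficient level: k* = 2 (marginal profit ≥ marginal disturbance cost through 2).
The neighbour must at least cover the nightclub's forgone profit from cutting 5→2: 143 + 96 + 49 = 288.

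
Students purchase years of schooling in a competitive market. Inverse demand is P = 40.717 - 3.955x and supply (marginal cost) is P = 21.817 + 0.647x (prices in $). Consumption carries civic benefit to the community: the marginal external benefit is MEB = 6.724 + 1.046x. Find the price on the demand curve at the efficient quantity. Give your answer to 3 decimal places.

Social marginal benefit = demand + MEB = 47.441 - 2.909x.
Set SMB = MC: 47.441 - 2.909x = 21.817 + 0.647x → x* = 7.2058.
Consumer price on the demand curve at x*: 40.717 − 3.955×7.2058 = 12.2181.

P = $12.218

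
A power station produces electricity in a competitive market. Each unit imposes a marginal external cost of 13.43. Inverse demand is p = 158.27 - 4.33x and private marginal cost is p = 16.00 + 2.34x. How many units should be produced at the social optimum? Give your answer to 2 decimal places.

Social marginal cost = private MC + MEC = 29.43 + 2.34x.
Set SMC = demand: 29.43 + 2.34x = 158.27 - 4.33x → x* = 19.3163.

x* = 19.32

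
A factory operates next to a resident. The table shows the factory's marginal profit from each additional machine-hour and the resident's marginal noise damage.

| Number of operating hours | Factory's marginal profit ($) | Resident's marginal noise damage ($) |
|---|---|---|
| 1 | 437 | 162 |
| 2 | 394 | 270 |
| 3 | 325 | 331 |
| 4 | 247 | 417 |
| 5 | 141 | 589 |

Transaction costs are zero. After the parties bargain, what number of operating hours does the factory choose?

2

Bargaining reaches the level where marginal profit last exceeds marginal noise damage.
That holds through level 2 (394 ≥ 270) but not at 3 (325 < 331).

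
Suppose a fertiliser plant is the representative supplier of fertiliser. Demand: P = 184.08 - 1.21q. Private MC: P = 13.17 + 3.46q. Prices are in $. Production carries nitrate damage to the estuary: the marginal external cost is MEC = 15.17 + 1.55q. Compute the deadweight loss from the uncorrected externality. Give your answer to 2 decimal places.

Market equilibrium (private): 13.17 + 3.46q = 184.08 - 1.21q → q_m = 36.5974.
Social marginal cost = private MC + MEC = 28.34 + 5.01q.
Set SMC = demand: 28.34 + 5.01q = 184.08 - 1.21q → q* = 25.0386.
Between q* and q_m the wedge SMC − demand runs linearly from 0 to MEC(q_m), so the loss is a triangle.
DWL = ½ × 11.5588 × 71.8960 = 415.5157.

DWL = $415.52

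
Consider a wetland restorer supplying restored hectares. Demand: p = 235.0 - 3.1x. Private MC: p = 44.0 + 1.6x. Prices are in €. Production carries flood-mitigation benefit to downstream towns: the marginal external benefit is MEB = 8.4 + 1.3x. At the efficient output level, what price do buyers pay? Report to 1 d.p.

Social marginal cost = private MC − MEB = 35.6 + 0.3x.
Set SMC = demand: 35.6 + 0.3x = 235.0 - 3.1x → x* = 58.6471.
Consumer price on the demand curve at x*: 235.0 − 3.1×58.6471 = 53.1940.

P = €53.2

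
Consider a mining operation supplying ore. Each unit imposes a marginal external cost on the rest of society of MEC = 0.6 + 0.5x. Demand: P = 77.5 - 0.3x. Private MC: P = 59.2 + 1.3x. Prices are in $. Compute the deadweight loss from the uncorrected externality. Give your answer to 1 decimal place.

Market equilibrium (private): 59.2 + 1.3x = 77.5 - 0.3x → x_m = 11.4375.
Social marginal cost = private MC + MEC = 59.8 + 1.8x.
Set SMC = demand: 59.8 + 1.8x = 77.5 - 0.3x → x* = 8.4286.
Height of the DWL triangle at x_m is SMC(x_m) − demand(x_m) = MEC(x_m) = 6.3188.
DWL = ½ × 3.0089 × 6.3188 = 9.5063.

DWL = $9.5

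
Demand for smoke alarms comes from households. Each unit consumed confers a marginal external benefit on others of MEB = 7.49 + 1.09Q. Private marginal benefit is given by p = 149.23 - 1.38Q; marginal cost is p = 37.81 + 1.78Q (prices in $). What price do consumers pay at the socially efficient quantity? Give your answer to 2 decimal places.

Social marginal benefit = demand + MEB = 156.72 - 0.29Q.
Set SMB = MC: 156.72 - 0.29Q = 37.81 + 1.78Q → Q* = 57.4444.
Consumer price on the demand curve at Q*: 149.23 − 1.38×57.4444 = 69.9567.

P = $69.96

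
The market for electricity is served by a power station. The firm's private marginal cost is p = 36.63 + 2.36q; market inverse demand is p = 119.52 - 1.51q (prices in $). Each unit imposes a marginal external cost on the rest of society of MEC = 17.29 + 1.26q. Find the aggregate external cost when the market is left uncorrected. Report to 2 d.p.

$659.34

Market equilibrium (private): 36.63 + 2.36q = 119.52 - 1.51q → q_m = 21.4186.
Total external cost = ∫₀^{q_m} (17.29 + 1.26q) dq = 17.29×21.4186 + ½×1.26×21.4186² = 659.3441.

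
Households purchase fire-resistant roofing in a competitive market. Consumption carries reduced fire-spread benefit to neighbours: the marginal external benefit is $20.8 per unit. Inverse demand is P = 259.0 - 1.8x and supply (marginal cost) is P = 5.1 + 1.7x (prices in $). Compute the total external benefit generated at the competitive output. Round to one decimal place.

Market equilibrium (private): 5.1 + 1.7x = 259.0 - 1.8x → x_m = 72.5429.
Total external benefit = MEB × x_m = 20.8 × 72.5429 = 1508.8923.

$1508.9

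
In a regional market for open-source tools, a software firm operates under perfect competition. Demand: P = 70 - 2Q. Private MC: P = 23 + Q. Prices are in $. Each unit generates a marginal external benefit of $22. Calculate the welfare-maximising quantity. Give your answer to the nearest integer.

Q* = 23

Social marginal cost = private MC − MEB = 1 + Q.
Set SMC = demand: 1 + Q = 70 - 2Q → Q* = 23.0000.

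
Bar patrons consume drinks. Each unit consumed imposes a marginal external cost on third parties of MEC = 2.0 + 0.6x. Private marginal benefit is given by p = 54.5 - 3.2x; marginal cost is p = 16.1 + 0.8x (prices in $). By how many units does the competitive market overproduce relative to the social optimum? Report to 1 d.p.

1.7 units

Market equilibrium (private): 16.1 + 0.8x = 54.5 - 3.2x → x_m = 9.6000.
Social marginal benefit = demand − MEC = 52.5 - 3.8x.
Set SMB = MC: 52.5 - 3.8x = 16.1 + 0.8x → x* = 7.9130.
Gap = |9.6000 − 7.9130| = 1.6870.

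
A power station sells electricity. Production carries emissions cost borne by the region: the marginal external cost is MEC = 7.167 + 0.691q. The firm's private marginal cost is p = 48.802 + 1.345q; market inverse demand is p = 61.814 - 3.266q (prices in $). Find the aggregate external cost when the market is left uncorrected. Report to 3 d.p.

$22.976

Market equilibrium (private): 48.802 + 1.345q = 61.814 - 3.266q → q_m = 2.8219.
Total external cost = ∫₀^{q_m} (7.167 + 0.691q) dq = 7.167×2.8219 + ½×0.691×2.8219² = 22.9758.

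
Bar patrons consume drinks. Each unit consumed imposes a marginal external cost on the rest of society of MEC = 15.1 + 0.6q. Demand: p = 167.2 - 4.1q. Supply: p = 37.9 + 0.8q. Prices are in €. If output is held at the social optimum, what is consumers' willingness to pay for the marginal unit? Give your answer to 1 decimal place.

Social marginal benefit = demand − MEC = 152.1 - 4.7q.
Set SMB = MC: 152.1 - 4.7q = 37.9 + 0.8q → q* = 20.7636.
Consumer price on the demand curve at q*: 167.2 − 4.1×20.7636 = 82.0692.

P = €82.1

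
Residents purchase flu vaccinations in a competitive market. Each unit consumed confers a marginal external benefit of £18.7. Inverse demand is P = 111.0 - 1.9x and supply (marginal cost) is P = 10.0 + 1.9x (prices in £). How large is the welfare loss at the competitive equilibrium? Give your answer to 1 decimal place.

DWL = £46.0

Market equilibrium (private): 10.0 + 1.9x = 111.0 - 1.9x → x_m = 26.5789.
Social marginal benefit = demand + MEB = 129.7 - 1.9x.
Set SMB = MC: 129.7 - 1.9x = 10.0 + 1.9x → x* = 31.5000.
The welfare-loss triangle has base |x_m − x*| and height MEB(x_m) (the vertical gap between SMB and MC is zero at x* and MEB at x_m).
DWL = ½ × 4.9211 × 18.7000 = 46.0123.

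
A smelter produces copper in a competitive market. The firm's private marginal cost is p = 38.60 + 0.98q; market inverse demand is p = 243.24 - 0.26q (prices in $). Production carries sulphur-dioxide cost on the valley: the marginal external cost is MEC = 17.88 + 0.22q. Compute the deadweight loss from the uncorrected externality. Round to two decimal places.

Market equilibrium (private): 38.60 + 0.98q = 243.24 - 0.26q → q_m = 165.0323.
Social marginal cost = private MC + MEC = 56.48 + 1.20q.
Set SMC = demand: 56.48 + 1.20q = 243.24 - 0.26q → q* = 127.9178.
Between q* and q_m the wedge SMC − demand runs linearly from 0 to MEC(q_m), so the loss is a triangle.
DWL = ½ × 37.1145 × 54.1871 = 1005.5636.

DWL = $1005.56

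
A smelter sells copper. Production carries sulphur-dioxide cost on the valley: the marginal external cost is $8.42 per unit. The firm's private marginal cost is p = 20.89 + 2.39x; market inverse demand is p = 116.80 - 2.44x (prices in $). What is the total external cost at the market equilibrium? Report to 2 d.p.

$167.20

Market equilibrium (private): 20.89 + 2.39x = 116.80 - 2.44x → x_m = 19.8571.
Total external cost = MEC × x_m = 8.42 × 19.8571 = 167.1968.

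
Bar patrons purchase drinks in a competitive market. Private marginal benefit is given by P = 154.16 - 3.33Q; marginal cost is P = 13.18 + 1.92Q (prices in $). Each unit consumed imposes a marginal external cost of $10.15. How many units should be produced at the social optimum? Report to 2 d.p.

Q* = 24.92

Social marginal benefit = demand − MEC = 144.01 - 3.33Q.
Set SMB = MC: 144.01 - 3.33Q = 13.18 + 1.92Q → Q* = 24.9200.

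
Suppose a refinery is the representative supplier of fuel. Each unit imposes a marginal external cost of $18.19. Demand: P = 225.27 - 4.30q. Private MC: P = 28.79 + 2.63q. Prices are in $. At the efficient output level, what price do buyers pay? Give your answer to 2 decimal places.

Social marginal cost = private MC + MEC = 46.98 + 2.63q.
Set SMC = demand: 46.98 + 2.63q = 225.27 - 4.30q → q* = 25.7273.
Consumer price on the demand curve at q*: 225.27 − 4.30×25.7273 = 114.6426.

P = $114.64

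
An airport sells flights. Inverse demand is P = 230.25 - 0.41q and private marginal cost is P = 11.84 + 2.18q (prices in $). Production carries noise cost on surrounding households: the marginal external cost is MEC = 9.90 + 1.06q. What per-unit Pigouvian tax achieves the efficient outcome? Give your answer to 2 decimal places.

tax = $70.45 per unit

Social marginal cost = private MC + MEC = 21.74 + 3.24q.
Set SMC = demand: 21.74 + 3.24q = 230.25 - 0.41q → q* = 57.1260.
The Pigouvian tax equals MEC at q*: 9.90 + 1.06×57.1260 = 70.4536.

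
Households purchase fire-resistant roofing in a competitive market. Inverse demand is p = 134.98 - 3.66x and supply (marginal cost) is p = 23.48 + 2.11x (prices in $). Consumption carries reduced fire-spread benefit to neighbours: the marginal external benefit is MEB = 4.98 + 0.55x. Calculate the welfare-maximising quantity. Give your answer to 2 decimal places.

Social marginal benefit = demand + MEB = 139.96 - 3.11x.
Set SMB = MC: 139.96 - 3.11x = 23.48 + 2.11x → x* = 22.3142.

x* = 22.31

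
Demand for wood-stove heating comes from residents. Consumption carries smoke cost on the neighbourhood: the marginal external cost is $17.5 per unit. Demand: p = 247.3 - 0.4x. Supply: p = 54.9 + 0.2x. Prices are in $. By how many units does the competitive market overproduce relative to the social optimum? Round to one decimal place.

Market equilibrium (private): 54.9 + 0.2x = 247.3 - 0.4x → x_m = 320.6667.
Social marginal benefit = demand − MEC = 229.8 - 0.4x.
Set SMB = MC: 229.8 - 0.4x = 54.9 + 0.2x → x* = 291.5000.
Gap = |320.6667 − 291.5000| = 29.1667.

29.2 units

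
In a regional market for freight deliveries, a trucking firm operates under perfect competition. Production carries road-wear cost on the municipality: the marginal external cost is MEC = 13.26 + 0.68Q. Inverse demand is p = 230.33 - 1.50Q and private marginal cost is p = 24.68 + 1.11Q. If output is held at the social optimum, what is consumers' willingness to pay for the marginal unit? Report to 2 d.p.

P = 142.61

Social marginal cost = private MC + MEC = 37.94 + 1.79Q.
Set SMC = demand: 37.94 + 1.79Q = 230.33 - 1.50Q → Q* = 58.4772.
Consumer price on the demand curve at Q*: 230.33 − 1.50×58.4772 = 142.6142.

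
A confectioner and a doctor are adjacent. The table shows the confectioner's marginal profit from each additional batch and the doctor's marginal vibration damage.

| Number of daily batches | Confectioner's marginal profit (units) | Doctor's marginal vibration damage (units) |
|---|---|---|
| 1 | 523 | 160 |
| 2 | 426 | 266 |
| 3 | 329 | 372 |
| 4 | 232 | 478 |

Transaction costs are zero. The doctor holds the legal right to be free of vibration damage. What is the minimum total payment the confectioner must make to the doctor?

426

Efficient level: marginal profit ≥ marginal vibration damage through level 2, so k* = 2.
With the doctor holding the right, the confectioner must at least compensate total damage at k*: 160 + 266 = 426.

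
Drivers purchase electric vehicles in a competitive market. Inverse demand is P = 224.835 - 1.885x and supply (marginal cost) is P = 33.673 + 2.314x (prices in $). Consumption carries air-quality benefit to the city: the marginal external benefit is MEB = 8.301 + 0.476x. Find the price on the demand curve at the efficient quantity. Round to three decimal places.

P = $123.844

Social marginal benefit = demand + MEB = 233.136 - 1.409x.
Set SMB = MC: 233.136 - 1.409x = 33.673 + 2.314x → x* = 53.5759.
Consumer price on the demand curve at x*: 224.835 − 1.885×53.5759 = 123.8444.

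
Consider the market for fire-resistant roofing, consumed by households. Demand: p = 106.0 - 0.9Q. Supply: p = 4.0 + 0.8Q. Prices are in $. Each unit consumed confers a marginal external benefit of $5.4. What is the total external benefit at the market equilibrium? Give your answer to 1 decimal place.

$324.0

Market equilibrium (private): 4.0 + 0.8Q = 106.0 - 0.9Q → Q_m = 60.0000.
Total external benefit = MEB × Q_m = 5.4 × 60.0000 = 324.0000.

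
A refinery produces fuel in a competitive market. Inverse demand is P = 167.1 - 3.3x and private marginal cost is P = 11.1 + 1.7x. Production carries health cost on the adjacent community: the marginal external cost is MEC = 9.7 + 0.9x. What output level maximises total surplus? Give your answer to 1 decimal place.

Social marginal cost = private MC + MEC = 20.8 + 2.6x.
Set SMC = demand: 20.8 + 2.6x = 167.1 - 3.3x → x* = 24.7966.

x* = 24.8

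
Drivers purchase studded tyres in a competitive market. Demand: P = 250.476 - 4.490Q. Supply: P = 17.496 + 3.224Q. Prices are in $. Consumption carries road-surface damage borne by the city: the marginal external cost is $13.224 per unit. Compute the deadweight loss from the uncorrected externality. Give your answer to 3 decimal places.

Market equilibrium (private): 17.496 + 3.224Q = 250.476 - 4.490Q → Q_m = 30.2022.
Social marginal benefit = demand − MEC = 237.252 - 4.490Q.
Set SMB = MC: 237.252 - 4.490Q = 17.496 + 3.224Q → Q* = 28.4879.
The loss is the area between SMB and MC from Q* to Q_m; with linear curves that's a triangle of height MEC(Q_m).
DWL = ½ × 1.7143 × 13.2240 = 11.3350.

DWL = $11.335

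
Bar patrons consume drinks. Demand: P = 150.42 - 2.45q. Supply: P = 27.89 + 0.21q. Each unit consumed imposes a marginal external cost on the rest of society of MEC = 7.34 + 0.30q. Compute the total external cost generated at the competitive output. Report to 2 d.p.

656.39

Market equilibrium (private): 27.89 + 0.21q = 150.42 - 2.45q → q_m = 46.0639.
Total external cost = ∫₀^{q_m} (7.34 + 0.30q) dq = 7.34×46.0639 + ½×0.30×46.0639² = 656.3915.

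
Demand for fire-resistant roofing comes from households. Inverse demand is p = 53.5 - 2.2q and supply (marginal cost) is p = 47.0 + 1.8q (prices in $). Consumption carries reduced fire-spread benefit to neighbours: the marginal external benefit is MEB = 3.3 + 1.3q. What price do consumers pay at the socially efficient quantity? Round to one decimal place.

Social marginal benefit = demand + MEB = 56.8 - 0.9q.
Set SMB = MC: 56.8 - 0.9q = 47.0 + 1.8q → q* = 3.6296.
Consumer price on the demand curve at q*: 53.5 − 2.2×3.6296 = 45.5149.

P = $45.5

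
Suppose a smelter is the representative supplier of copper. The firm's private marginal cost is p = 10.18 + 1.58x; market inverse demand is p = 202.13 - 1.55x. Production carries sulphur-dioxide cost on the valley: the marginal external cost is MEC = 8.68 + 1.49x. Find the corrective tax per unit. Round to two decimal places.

tax = 67.79 per unit

Social marginal cost = private MC + MEC = 18.86 + 3.07x.
Set SMC = demand: 18.86 + 3.07x = 202.13 - 1.55x → x* = 39.6688.
The Pigouvian tax equals MEC at x*: 8.68 + 1.49×39.6688 = 67.7865.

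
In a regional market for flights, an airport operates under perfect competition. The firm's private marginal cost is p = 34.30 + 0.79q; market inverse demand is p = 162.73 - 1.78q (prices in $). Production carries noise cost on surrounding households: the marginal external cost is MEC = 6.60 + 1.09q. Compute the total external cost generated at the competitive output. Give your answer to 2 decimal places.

$1690.84

Market equilibrium (private): 34.30 + 0.79q = 162.73 - 1.78q → q_m = 49.9728.
Total external cost = ∫₀^{q_m} (6.60 + 1.09q) dq = 6.60×49.9728 + ½×1.09×49.9728² = 1690.8385.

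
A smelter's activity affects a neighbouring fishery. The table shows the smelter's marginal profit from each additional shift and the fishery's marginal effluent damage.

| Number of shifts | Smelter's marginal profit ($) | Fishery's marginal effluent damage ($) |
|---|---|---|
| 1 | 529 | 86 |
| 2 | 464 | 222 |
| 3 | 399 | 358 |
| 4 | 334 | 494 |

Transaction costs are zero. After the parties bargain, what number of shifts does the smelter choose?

Bargaining reaches the level where marginal profit last exceeds marginal effluent damage.
That holds through level 3 (399 ≥ 358) but not at 4 (334 < 494).

3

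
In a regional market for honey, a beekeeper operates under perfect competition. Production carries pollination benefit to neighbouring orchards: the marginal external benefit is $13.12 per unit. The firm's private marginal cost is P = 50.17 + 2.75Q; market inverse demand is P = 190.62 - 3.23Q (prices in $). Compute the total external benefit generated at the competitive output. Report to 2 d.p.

$308.14

Market equilibrium (private): 50.17 + 2.75Q = 190.62 - 3.23Q → Q_m = 23.4866.
Total external benefit = MEB × Q_m = 13.12 × 23.4866 = 308.1442.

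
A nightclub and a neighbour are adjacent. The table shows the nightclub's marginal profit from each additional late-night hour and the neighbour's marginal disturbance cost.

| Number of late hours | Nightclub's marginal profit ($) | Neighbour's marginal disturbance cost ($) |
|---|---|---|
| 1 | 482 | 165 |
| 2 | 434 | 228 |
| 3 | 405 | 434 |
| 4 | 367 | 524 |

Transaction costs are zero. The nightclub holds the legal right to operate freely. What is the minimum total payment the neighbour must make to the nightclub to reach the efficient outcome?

Left alone the nightclub would choose level 4 (marginal profit stays positive).
Efficient level: k* = 2 (marginal profit ≥ marginal disturbance cost through 2).
The neighbour must at least cover the nightclub's forgone profit from cutting 4→2: 405 + 367 = 772.

$772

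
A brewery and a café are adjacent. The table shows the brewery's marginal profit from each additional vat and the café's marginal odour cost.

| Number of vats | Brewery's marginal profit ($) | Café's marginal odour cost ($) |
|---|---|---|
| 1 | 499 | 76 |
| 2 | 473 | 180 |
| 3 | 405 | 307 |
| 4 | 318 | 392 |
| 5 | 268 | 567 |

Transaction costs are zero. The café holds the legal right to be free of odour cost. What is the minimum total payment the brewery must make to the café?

Efficient level: marginal profit ≥ marginal odour cost through level 3, so k* = 3.
With the café holding the right, the brewery must at least compensate total damage at k*: 76 + 180 + 307 = 563.

$563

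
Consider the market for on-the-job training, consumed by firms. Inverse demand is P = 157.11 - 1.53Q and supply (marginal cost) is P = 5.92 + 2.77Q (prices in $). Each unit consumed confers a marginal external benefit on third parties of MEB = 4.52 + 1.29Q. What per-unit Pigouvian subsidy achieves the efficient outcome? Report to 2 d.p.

subsidy = $71.25 per unit

Social marginal benefit = demand + MEB = 161.63 - 0.24Q.
Set SMB = MC: 161.63 - 0.24Q = 5.92 + 2.77Q → Q* = 51.7309.
The Pigouvian subsidy equals MEB at Q*: 4.52 + 1.29×51.7309 = 71.2529.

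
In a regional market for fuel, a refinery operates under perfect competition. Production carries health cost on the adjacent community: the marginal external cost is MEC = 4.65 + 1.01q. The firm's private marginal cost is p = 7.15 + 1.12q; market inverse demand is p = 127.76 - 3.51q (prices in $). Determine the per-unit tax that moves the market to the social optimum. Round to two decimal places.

Social marginal cost = private MC + MEC = 11.80 + 2.13q.
Set SMC = demand: 11.80 + 2.13q = 127.76 - 3.51q → q* = 20.5603.
The Pigouvian tax equals MEC at q*: 4.65 + 1.01×20.5603 = 25.4159.

tax = $25.42 per unit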